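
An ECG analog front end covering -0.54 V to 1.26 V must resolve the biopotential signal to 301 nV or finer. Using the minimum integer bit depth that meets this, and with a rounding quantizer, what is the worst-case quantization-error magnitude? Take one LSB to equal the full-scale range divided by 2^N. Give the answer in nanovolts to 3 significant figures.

Range = 1.26 − (-0.54) = 1.8 V.
Levels needed ≥ 1.8/301 nV = 5.980e6. 2^23 = 8388608 suffices, so N_min = 23.
One LSB is 1.8 V / 8388608 = 214.58 nV.
|e|_max = LSB/2 = 107 nV.

107 nV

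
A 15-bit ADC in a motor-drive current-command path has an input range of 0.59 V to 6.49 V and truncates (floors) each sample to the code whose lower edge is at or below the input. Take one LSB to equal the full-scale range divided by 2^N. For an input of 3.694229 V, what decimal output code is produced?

17240

The full-scale span is 6.49 − (0.59) = 5.9 V. LSB = 5.9 V / 2^15 ≈ 180.1 µV.
(V_in − V_min) × 2^15/range = (3.694229 − (0.59)) × 32768/5.9 = 17240.572.
Floor → code = 17240.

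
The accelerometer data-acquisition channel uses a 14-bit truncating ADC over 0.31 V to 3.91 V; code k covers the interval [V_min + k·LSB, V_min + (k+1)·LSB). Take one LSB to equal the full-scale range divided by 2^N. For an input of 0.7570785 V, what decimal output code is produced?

2034

Full-scale range = 3.91 V − (0.31 V) = 3.6 V. LSB = 3.6 V / 2^14 ≈ 219.7 µV.
(V_in − V_min) × 2^14/range = (0.7570785 − (0.31)) × 16384/3.6 = 2034.704.
Floor → code = 2034.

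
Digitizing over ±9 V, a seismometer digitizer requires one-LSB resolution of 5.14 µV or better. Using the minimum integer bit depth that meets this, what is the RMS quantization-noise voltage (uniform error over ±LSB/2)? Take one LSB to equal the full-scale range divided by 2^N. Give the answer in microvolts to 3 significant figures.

Span: 9 V − (-9 V) = 18 V.
Required number of levels: 18/5.14 µV = 3.5019e6; smallest N with 2^N ≥ that is 22.
One LSB is 18 V / 4194304 = 4.2915 µV.
RMS noise = LSB/√12 = 1.24 µV.

1.24 µV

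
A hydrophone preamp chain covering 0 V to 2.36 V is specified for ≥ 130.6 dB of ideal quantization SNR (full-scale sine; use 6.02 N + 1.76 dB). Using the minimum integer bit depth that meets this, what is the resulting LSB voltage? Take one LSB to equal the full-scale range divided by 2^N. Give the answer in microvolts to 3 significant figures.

0.563 µV

Full-scale range = 2.36 V.
Required N = ⌈(130.6 − 1.76)/6.02⌉ = ⌈21.402⌉ = 22.
LSB = 2.36 V ÷ 2^22 = 2.36/4194304 V = 0.563 µV.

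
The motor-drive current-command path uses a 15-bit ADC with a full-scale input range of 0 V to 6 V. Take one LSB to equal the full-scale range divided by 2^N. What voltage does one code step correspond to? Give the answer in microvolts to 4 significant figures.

Span = 6 V.
Number of codes = 2^15 = 32768.
LSB = 6 V ÷ 2^15 = 6/32768 V = 183.1 µV.

183.1 µV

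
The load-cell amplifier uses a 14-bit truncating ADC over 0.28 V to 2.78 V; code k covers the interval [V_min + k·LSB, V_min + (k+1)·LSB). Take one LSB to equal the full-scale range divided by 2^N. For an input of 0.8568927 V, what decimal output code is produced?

Range = 2.78 − (0.28) = 2.5 V. LSB = 2.5 V / 2^14 ≈ 152.6 µV.
V_in − V_min = 0.8568927 − (0.28) = 0.5768927 V.
Divide by LSB: 0.5768927 × 16384/2.5 = 3780.7240.
Truncating gives code 3780.

3780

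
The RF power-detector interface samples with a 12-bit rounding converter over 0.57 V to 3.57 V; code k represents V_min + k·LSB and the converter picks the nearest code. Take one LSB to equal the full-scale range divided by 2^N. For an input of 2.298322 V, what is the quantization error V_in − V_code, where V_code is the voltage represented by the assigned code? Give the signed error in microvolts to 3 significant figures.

−194 µV

Span: 3.57 V − (0.57 V) = 3 V. LSB = 3 V / 2^12 ≈ 0.7324 mV.
(V_in − V_min)/LSB = (2.298322 − (0.57)) × 4096/3 = 2359.7356 → nearest code k = 2360.
V_code = 0.57 + (2360/4096) × 3 = 2.298515625 V.
V_in − V_code = 2.298322 − (2.298515625) = −194 µV.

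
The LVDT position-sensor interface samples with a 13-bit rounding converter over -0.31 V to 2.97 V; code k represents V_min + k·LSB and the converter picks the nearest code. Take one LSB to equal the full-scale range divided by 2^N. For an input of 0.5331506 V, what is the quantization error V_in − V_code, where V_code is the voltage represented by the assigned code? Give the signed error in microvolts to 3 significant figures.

The full-scale span is 2.97 − (-0.31) = 3.28 V. LSB = 3.28 V / 2^13 ≈ 400.4 µV.
(0.5331506 − (-0.31)) / LSB = 0.8431506 × 8192/3.28 = 2105.8200. Nearest integer: k = 2106.
V_code = -0.31 + (2106/8192) × 3.28 = 0.5332226563 V.
Error = V_in − V_code = 0.5331506 − (0.5332226563) = −72.1 µV.

−72.1 µV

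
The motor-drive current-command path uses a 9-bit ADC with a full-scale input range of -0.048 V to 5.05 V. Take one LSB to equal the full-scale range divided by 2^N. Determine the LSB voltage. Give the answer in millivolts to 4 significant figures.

Full-scale range = 5.05 V − (-0.048 V) = 5.098 V.
There are 2^9 = 512 steps.
Step size = 5.098/512 V = 9.957 mV.

9.957 mV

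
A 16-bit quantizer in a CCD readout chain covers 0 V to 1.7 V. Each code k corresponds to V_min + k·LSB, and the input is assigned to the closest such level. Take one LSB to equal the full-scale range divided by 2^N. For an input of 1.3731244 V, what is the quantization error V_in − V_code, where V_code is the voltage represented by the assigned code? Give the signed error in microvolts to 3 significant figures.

−6.40 µV

Full-scale range = 1.7 V. LSB = 1.7 V / 2^16 ≈ 25.94 µV.
(V_in − V_min)/LSB = (1.3731244 − (0)) × 65536/1.7 = 52934.7533 → nearest code k = 52935.
V_code = V_min + k × range/2^16 = 0 + 52935 × 1.7/65536 = 1.3731307983 V.
V_in − V_code = 1.3731244 − (1.3731307983) = −6.40 µV.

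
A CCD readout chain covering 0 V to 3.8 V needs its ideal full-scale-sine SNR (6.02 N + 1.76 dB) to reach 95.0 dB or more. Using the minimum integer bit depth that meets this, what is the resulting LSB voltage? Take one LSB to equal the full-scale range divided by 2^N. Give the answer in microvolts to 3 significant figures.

Span = 3.8 V.
Required N = ⌈(95.0 − 1.76)/6.02⌉ = ⌈15.488⌉ = 16.
Step size = 3.8/65536 V = 58.0 µV.

58.0 µV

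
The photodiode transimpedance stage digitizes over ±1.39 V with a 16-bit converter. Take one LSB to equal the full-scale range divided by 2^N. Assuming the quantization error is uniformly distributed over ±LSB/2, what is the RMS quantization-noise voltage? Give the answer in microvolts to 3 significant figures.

12.2 µV

Span: 1.39 V − (-1.39 V) = 2.78 V.
LSB = 2.78 V / 2^16 = 42.419 µV.
RMS of a uniform error over width LSB is LSB/√12 = 12.2 µV.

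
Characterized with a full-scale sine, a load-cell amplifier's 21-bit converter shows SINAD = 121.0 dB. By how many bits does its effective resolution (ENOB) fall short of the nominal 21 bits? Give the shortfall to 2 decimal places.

Effective bits = (121.0 − 1.76)/6.02 = 19.8073.
Shortfall = 21 − 19.8073 = 1.1927 bits.

1.19 bits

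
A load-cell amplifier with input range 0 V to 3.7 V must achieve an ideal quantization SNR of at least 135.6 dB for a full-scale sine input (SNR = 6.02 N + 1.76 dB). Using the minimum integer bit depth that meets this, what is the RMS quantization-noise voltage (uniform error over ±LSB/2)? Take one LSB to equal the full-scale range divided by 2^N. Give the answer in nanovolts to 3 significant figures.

V_FS = 3.7 V.
6.02 N + 1.76 ≥ 135.6 gives N ≥ 22.233, so the minimum integer is 23.
LSB = 3.7 V / 2^23 = 441.07 nV.
V_rms = LSB/√12 = 127 nV.

127 nV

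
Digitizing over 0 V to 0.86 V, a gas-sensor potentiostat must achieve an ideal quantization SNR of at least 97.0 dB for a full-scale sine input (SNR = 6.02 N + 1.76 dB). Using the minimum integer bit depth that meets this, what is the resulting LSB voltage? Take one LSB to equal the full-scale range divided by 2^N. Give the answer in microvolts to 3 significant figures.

13.1 µV

Span = 0.86 V.
Required N = ⌈(97.0 − 1.76)/6.02⌉ = ⌈15.821⌉ = 16.
One LSB is 0.86 V / 65536 = 13.1 µV.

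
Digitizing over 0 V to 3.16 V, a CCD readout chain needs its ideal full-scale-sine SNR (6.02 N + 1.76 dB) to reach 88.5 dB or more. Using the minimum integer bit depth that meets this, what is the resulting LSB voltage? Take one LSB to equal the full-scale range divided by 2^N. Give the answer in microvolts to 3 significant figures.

96.4 µV

Span = 3.16 V.
Solving 6.02 N ≥ 88.5 − 1.76: N ≥ 14.409. Round up → N = 15.
Step size = 3.16/32768 V = 96.4 µV.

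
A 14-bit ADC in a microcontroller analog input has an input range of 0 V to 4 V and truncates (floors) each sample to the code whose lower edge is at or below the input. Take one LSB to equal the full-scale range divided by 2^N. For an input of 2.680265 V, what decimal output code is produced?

V_FS = 4 V. LSB = 4 V / 2^14 ≈ 244.1 µV.
(V_in − V_min) × 2^14/range = (2.680265 − (0)) × 16384/4 = 10978.365.
Floor → code = 10978.

10978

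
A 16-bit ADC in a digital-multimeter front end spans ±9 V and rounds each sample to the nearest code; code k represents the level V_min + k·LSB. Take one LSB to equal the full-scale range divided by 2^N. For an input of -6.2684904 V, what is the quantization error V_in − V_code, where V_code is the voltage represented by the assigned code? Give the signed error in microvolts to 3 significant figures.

The full-scale span is 9 − (-9) = 18 V. LSB = 18 V / 2^16 ≈ 274.7 µV.
(V_in − V_min)/LSB = (-6.2684904 − (-9)) × 65536/18 = 9945.1230 → nearest code k = 9945.
V_code = -9 + (9945/65536) × 18 = -6.2685241699 V.
e = -6.2684904 − (-6.2685241699) = +33.8 µV.

+33.8 µV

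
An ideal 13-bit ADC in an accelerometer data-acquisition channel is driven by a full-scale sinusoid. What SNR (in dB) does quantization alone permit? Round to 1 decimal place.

For an ideal N-bit converter with full-scale sine input, SNR = 6.02 N + 1.76 dB. SNR = 6.02 × 13 + 1.76 = 78.26 + 1.76 = 80.02 dB.

80.0 dB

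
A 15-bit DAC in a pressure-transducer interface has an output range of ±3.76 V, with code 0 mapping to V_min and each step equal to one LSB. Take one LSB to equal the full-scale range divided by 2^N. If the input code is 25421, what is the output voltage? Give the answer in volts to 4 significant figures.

Range = 3.76 − (-3.76) = 7.52 V. LSB = 7.52 V / 2^15.
Output = V_min + (25421/32768) × range = -3.76 + 0.775787 × 7.52 V
      = -3.76 + 5.83392 = 2.07392 V.

2.074 V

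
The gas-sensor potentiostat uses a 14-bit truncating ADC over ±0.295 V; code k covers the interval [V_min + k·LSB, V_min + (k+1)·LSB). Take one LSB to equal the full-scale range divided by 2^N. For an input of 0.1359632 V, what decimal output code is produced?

11967

The full-scale span is 0.295 − (-0.295) = 0.59 V. LSB = 0.59 V / 2^14 ≈ 36.01 µV.
V_in − V_min = 0.1359632 − (-0.295) = 0.4309632 V.
Divide by LSB: 0.4309632 × 16384/0.59 = 11967.6289.
Truncating gives code 11967.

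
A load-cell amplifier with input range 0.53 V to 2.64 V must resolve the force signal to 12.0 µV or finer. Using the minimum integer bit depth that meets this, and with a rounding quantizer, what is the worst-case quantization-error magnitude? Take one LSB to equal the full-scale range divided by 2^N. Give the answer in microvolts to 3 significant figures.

4.02 µV

The full-scale span is 2.64 − (0.53) = 2.11 V.
Need 2^N ≥ 2.11 V / 12.0 µV = 175800 → N_min = 18.
LSB = 2.11 V ÷ 2^18 = 2.11/262144 V = 8.0490 µV.
Half an LSB is 4.02 µV.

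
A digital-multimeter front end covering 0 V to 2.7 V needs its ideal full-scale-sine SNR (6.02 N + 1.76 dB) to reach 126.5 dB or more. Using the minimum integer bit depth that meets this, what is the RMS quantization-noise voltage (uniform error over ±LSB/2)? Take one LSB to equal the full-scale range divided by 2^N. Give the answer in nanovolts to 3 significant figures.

372 nV

V_FS = 2.7 V.
6.02 N + 1.76 ≥ 126.5 gives N ≥ 20.721, so the minimum integer is 21.
LSB = 2.7 V / 2^21 = 1.2875 µV.
σ_q = LSB/√12 = 1.2875 µV/3.4641 = 372 nV.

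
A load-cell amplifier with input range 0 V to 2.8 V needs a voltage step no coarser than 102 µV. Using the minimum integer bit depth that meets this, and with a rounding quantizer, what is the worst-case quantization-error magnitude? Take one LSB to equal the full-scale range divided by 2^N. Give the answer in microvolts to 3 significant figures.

42.7 µV

V_FS = 2.8 V.
Need 2^N ≥ 2.8 V / 102 µV = 27450 → N_min = 15.
LSB = 2.8 V ÷ 2^15 = 2.8/32768 V = 85.449 µV.
Max error for round-to-nearest is LSB/2 = 42.7 µV.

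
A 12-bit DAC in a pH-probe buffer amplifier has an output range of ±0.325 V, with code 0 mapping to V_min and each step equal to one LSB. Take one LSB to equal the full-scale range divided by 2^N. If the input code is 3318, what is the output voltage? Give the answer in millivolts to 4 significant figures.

Range = 0.325 − (-0.325) = 0.65 V. LSB = 0.65 V / 2^12.
V_out = V_min + code × LSB = -0.325 V + 3318 × 0.65 V / 4096
      = -0.325 + 0.526538 = 0.201538 V.

201.5 mV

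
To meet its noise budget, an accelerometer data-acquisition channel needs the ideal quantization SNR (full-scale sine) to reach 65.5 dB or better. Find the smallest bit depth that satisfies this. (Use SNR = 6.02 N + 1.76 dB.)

N ≥ (65.5 − 1.76)/6.02 = 10.588 → N_min = 11.

11 bits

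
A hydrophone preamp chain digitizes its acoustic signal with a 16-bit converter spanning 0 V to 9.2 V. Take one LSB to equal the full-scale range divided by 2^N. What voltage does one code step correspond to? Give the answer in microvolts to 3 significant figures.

140 µV

Range is 9.2 V.
2^16 = 65536 levels.
LSB = 9.2 V / 2^16 = 140 µV.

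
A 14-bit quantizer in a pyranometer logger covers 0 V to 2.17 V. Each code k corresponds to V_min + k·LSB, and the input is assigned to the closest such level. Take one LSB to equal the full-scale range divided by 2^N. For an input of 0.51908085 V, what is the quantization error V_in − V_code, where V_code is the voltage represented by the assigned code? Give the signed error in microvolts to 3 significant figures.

Span = 2.17 V. LSB = 2.17 V / 2^14 ≈ 132.4 µV.
(V_in − V_min)/LSB = (0.51908085 − (0)) × 16384/2.17 = 3919.1800 → nearest code k = 3919.
V_code = 0 + (3919/16384) × 2.17 = 0.51905700684 V.
V_in − V_code = 0.51908085 − (0.51905700684) = +23.8 µV.

+23.8 µV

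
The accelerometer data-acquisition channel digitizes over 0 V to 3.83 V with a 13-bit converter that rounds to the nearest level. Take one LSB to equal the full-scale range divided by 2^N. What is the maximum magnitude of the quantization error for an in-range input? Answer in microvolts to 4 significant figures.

233.8 µV

Full-scale range = 3.83 V.
One LSB is 3.83 V / 8192 = 467.529 µV.
|e|_max = LSB/2 = 233.8 µV.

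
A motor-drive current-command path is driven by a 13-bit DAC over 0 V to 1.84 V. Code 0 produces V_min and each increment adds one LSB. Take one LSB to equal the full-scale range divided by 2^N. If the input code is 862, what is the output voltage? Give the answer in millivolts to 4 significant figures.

Span = 1.84 V. LSB = 1.84 V / 2^13.
Output = V_min + (862/8192) × range = 0 + 0.105225 × 1.84 V
      = 0 + 0.193613 = 0.193613 V.

193.6 mV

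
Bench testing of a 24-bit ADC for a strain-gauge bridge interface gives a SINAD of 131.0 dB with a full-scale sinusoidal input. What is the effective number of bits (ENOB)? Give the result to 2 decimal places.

(131.0 − 1.76) / 6.02 = 129.24/6.02 = 21.4684 effective bits.

21.47 bits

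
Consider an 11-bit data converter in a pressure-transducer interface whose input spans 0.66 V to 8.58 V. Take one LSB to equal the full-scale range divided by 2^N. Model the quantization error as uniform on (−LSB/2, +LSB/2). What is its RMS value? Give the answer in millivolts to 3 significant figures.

1.12 mV

Full-scale range = 8.58 V − (0.66 V) = 7.92 V.
LSB = 7.92 V / 2^11 = 3.8672 mV.
σ_q = LSB/√12 = 3.8672 mV/3.4641 = 1.12 mV.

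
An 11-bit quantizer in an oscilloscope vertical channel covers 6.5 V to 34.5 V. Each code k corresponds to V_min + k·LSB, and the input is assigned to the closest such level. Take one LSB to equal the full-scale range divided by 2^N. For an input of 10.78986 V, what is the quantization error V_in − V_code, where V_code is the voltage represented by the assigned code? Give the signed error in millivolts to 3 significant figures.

Span: 34.5 V − (6.5 V) = 28 V. LSB = 28 V / 2^11 ≈ 13.67 mV.
(V_in − V_min)/LSB = (10.78986 − (6.5)) × 2048/28 = 313.7726 → nearest code k = 314.
Reconstructed level: 6.5 + 314 × 28/2048 V = 10.79296875 V.
Error = V_in − V_code = 10.78986 − (10.79296875) = −3.11 mV.

−3.11 mV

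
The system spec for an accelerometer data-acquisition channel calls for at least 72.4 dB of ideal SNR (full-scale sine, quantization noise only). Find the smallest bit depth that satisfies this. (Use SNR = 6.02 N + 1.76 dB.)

Required N = ⌈(72.4 − 1.76)/6.02⌉ = ⌈11.734⌉ = 12.

12 bits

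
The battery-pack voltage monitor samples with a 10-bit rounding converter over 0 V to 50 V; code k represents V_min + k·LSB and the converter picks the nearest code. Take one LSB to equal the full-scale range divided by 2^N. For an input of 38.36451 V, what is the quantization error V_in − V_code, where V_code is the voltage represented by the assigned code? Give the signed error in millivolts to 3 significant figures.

Range is 50 V. LSB = 50 V / 2^10 ≈ 48.83 mV.
(38.36451 − (0)) / LSB = 38.36451 × 1024/50 = 785.7052. Nearest integer: k = 786.
Reconstructed level: 0 + 786 × 50/1024 V = 38.37890625 V.
Error = V_in − V_code = 38.36451 − (38.37890625) = −14.4 mV.

−14.4 mV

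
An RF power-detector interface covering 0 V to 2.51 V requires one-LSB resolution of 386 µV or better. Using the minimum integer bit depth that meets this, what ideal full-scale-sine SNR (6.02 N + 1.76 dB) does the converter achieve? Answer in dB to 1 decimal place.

80.0 dB

Full-scale range = 2.51 V.
Levels needed ≥ 2.51/386 µV = 6503. 2^13 = 8192 suffices, so N_min = 13.
Ideal SNR at N = 13: 6.02·13 + 1.76 = 80.0 dB.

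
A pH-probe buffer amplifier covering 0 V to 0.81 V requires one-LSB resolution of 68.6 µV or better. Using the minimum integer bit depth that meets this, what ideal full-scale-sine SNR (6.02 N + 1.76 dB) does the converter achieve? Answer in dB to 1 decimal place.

86.0 dB

Full-scale range = 0.81 V.
Need 2^N ≥ 0.81 V / 68.6 µV = 11810 → N_min = 14.
Ideal SNR at N = 14: 6.02·14 + 1.76 = 86.0 dB.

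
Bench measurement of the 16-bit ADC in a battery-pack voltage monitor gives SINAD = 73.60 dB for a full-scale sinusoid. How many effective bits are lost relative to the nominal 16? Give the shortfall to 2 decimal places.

N_eff = (73.60 − 1.76)/6.02 = 11.9336 bits.
Lost resolution: 16 − 11.9336 = 4.0664 bits.

4.07 bits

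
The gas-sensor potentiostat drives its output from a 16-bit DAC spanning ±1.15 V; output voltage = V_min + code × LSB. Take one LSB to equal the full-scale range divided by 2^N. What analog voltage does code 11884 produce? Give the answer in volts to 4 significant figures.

-0.7329 V

The full-scale span is 1.15 − (-1.15) = 2.3 V. LSB = 2.3 V / 2^16.
Output = V_min + (11884/65536) × range = -1.15 + 0.181335 × 2.3 V
      = -1.15 + 0.417072 = -0.732928 V.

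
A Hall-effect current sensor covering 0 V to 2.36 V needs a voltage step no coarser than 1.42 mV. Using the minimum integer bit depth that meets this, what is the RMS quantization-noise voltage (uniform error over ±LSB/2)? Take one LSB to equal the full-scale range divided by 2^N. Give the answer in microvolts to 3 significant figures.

Range is 2.36 V.
Need 2^N ≥ 2.36 V / 1.42 mV = 1662 → N_min = 11.
One LSB is 2.36 V / 2048 = 1.1523 mV.
RMS noise = LSB/√12 = 333 µV.

333 µV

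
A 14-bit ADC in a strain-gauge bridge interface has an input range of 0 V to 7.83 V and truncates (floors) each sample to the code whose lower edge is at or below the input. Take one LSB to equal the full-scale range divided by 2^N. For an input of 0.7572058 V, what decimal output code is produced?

Span = 7.83 V. LSB = 7.83 V / 2^14 ≈ 477.9 µV.
code = ⌊(V_in − V_min)/LSB⌋ = ⌊(V_in − V_min) × 2^14 / range⌋
     = ⌊(0.7572058 − (0)) × 16384 / 7.83⌋ = ⌊0.7572058 × 16384/7.83⌋
     = ⌊1584.427⌋ = 1584.

1584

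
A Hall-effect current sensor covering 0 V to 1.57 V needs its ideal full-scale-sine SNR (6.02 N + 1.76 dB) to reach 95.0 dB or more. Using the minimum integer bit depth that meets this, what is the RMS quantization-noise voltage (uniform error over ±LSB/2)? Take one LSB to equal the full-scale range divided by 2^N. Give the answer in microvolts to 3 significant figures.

Full-scale range = 1.57 V.
N ≥ (95.0 − 1.76)/6.02 = 15.488 → N_min = 16.
LSB = 1.57 V ÷ 2^16 = 1.57/65536 V = 23.956 µV.
σ_q = LSB/√12 = 23.956 µV/3.4641 = 6.92 µV.

6.92 µV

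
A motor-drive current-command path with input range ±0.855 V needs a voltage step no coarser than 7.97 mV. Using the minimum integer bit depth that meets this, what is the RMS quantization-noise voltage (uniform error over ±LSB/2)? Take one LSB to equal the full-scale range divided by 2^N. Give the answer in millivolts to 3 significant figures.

1.93 mV

Span: 0.855 V − (-0.855 V) = 1.71 V.
Levels needed ≥ 1.71/7.97 mV = 214.6. 2^8 = 256 suffices, so N_min = 8.
LSB = 1.71 V / 2^8 = 6.6797 mV.
RMS noise = LSB/√12 = 1.93 mV.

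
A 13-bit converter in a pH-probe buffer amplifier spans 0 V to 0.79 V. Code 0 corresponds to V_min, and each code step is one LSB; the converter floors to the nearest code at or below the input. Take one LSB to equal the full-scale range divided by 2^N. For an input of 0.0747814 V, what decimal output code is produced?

Range is 0.79 V. LSB = 0.79 V / 2^13 ≈ 96.44 µV.
(V_in − V_min) × 2^13/range = (0.0747814 − (0)) × 8192/0.79 = 775.455.
Floor → code = 775.

775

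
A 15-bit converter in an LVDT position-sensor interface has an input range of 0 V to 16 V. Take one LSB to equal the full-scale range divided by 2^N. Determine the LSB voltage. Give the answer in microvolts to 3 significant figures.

Full-scale range = 16 V.
There are 2^15 = 32768 steps.
LSB = 16 V ÷ 2^15 = 16/32768 V = 488 µV.

488 µV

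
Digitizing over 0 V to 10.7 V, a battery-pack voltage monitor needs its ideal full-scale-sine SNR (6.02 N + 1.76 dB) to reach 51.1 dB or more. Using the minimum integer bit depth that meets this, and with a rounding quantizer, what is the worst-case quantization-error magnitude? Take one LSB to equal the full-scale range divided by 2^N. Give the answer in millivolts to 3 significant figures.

Span = 10.7 V.
Required N = ⌈(51.1 − 1.76)/6.02⌉ = ⌈8.196⌉ = 9.
LSB = 10.7 V ÷ 2^9 = 10.7/512 V = 20.898 mV.
Half an LSB is 10.4 mV.

10.4 mV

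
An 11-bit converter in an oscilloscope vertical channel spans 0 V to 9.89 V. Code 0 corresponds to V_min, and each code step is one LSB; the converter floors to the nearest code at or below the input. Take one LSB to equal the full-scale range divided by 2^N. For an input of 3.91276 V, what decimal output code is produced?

810

Range is 9.89 V. LSB = 9.89 V / 2^11 ≈ 4.829 mV.
(V_in − V_min) × 2^11/range = (3.91276 − (0)) × 2048/9.89 = 810.246.
Floor → code = 810.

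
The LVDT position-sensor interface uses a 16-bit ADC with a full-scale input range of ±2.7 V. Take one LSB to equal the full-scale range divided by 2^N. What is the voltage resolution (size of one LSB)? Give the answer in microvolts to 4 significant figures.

Range = 2.7 − (-2.7) = 5.4 V.
2^16 = 65536 levels.
LSB = 5.4 V ÷ 2^16 = 5.4/65536 V = 82.40 µV.

82.40 µV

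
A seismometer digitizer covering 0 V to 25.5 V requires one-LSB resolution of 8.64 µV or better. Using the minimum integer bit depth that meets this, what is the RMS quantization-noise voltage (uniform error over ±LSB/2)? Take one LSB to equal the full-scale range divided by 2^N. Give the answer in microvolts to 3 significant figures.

1.76 µV

V_FS = 25.5 V.
Required number of levels: 25.5/8.64 µV = 2.9514e6; smallest N with 2^N ≥ that is 22.
LSB = 25.5 V / 2^22 = 6.0797 µV.
V_rms = LSB/√12 = 1.76 µV.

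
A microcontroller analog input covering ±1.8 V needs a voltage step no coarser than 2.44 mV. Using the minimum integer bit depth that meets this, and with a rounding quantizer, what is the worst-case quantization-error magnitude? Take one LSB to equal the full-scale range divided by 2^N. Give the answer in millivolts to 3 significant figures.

Range = 1.8 − (-1.8) = 3.6 V.
Levels needed ≥ 3.6/2.44 mV = 1475. 2^11 = 2048 suffices, so N_min = 11.
Step size = 3.6/2048 V = 1.7578 mV.
Max error for round-to-nearest is LSB/2 = 0.879 mV.

0.879 mV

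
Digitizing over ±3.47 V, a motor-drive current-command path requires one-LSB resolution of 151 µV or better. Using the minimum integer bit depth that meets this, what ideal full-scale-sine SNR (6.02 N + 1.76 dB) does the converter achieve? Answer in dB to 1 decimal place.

98.1 dB

Full-scale range = 3.47 V − (-3.47 V) = 6.94 V.
6.94 V / 151 µV = 45960. Since 2^15 = 32768 and 2^16 = 65536, N = 16.
Ideal SNR at N = 16: 6.02·16 + 1.76 = 98.1 dB.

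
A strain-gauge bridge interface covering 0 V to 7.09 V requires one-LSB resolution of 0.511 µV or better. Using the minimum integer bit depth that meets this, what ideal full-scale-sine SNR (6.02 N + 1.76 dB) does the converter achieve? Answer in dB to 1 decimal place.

146.2 dB

Full-scale range = 7.09 V.
Required number of levels: 7.09/0.511 µV = 1.3875e7; smallest N with 2^N ≥ that is 24.
Ideal SNR at N = 24: 6.02·24 + 1.76 = 146.2 dB.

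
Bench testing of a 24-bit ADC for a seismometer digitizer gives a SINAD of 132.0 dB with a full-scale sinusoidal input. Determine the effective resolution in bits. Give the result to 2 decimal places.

21.63 bits

(132.0 − 1.76) / 6.02 = 130.24/6.02 = 21.6346 effective bits.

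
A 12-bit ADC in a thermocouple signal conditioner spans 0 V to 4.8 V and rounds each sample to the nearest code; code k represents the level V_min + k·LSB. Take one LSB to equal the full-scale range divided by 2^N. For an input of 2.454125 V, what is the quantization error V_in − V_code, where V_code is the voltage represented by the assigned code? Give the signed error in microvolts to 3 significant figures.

V_FS = 4.8 V. LSB = 4.8 V / 2^12 ≈ 1.172 mV.
Position in LSBs: (2.454125 − (0)) × 4096/4.8 = 2094.1867; rounding gives k = 2094.
V_code = 0 + (2094/4096) × 4.8 = 2.453906250 V.
e = 2.454125 − (2.453906250) = +219 µV.

+219 µV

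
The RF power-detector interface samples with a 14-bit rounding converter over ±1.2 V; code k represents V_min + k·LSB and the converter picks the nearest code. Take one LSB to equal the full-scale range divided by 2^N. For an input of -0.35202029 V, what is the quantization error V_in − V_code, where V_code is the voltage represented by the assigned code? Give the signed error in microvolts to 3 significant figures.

The full-scale span is 1.2 − (-1.2) = 2.4 V. LSB = 2.4 V / 2^14 ≈ 146.5 µV.
(-0.35202029 − (-1.2)) / LSB = 0.84797971 × 16384/2.4 = 5788.8748. Nearest integer: k = 5789.
Reconstructed level: -1.2 + 5789 × 2.4/16384 V = -0.35200195313 V.
V_in − V_code = -0.35202029 − (-0.35200195313) = −18.3 µV.

−18.3 µV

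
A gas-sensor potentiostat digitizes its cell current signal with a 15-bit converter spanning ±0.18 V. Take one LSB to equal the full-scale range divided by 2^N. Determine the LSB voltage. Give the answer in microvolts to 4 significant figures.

Range = 0.18 − (-0.18) = 0.36 V.
2^15 = 32768 levels.
LSB = 0.36 V / 2^15 = 10.99 µV.

10.99 µV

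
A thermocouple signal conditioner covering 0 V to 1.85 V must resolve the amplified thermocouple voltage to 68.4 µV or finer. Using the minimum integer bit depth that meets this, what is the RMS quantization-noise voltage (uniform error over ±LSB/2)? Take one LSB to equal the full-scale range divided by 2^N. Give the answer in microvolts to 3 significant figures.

16.3 µV

V_FS = 1.85 V.
Required number of levels: 1.85/68.4 µV = 27047; smallest N with 2^N ≥ that is 15.
Step size = 1.85/32768 V = 56.458 µV.
RMS noise = LSB/√12 = 16.3 µV.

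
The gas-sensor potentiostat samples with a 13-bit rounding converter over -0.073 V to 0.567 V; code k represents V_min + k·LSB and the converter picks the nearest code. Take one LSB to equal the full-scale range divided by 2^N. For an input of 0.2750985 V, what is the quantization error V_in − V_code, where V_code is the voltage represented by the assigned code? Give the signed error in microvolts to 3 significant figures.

Range = 0.567 − (-0.073) = 0.64 V. LSB = 0.64 V / 2^13 ≈ 78.13 µV.
Position in LSBs: (0.2750985 − (-0.073)) × 8192/0.64 = 4455.6608; rounding gives k = 4456.
V_code = V_min + k × range/2^13 = -0.073 + 4456 × 0.64/8192 = 0.2751250000 V.
Error = V_in − V_code = 0.2750985 − (0.2751250000) = −26.5 µV.

−26.5 µV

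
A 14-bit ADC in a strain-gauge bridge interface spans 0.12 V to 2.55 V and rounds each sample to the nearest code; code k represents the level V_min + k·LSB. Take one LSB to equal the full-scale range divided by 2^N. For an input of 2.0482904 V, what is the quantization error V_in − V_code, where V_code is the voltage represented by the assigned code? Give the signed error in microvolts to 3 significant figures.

+41.5 µV

Span: 2.55 V − (0.12 V) = 2.43 V. LSB = 2.43 V / 2^14 ≈ 148.3 µV.
(V_in − V_min)/LSB = (2.0482904 − (0.12)) × 16384/2.43 = 13001.2798 → nearest code k = 13001.
V_code = V_min + k × range/2^14 = 0.12 + 13001 × 2.43/16384 = 2.0482489014 V.
e = 2.0482904 − (2.0482489014) = +41.5 µV.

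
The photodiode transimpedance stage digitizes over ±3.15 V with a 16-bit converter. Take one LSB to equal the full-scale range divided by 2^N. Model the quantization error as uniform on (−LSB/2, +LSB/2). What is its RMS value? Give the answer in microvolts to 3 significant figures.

Span: 3.15 V − (-3.15 V) = 6.3 V.
One LSB is 6.3 V / 65536 = 96.130 µV.
V_rms = LSB/√12 = 96.130 µV / √12 = 27.8 µV.

27.8 µV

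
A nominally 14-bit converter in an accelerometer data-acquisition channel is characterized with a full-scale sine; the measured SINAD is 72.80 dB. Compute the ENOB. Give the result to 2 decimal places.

Inverting SNR = 6.02 N + 1.76: N_eff = (72.80 − 1.76)/6.02 = 11.8007.

11.80 bits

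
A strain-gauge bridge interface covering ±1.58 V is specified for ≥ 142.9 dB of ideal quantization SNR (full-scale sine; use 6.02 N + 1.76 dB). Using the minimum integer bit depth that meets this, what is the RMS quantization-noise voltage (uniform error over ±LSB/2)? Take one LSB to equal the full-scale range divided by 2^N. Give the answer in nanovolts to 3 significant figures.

54.4 nV

The full-scale span is 1.58 − (-1.58) = 3.16 V.
Solving 6.02 N ≥ 142.9 − 1.76: N ≥ 23.445. Round up → N = 24.
LSB = 3.16 V / 2^24 = 188.35 nV.
σ_q = LSB/√12 = 188.35 nV/3.4641 = 54.4 nV.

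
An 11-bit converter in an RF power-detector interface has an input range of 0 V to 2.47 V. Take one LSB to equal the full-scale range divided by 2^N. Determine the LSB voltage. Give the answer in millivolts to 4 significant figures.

1.206 mV

Full-scale range = 2.47 V.
2^11 = 2048 levels.
One LSB is 2.47 V / 2048 = 1.206 mV.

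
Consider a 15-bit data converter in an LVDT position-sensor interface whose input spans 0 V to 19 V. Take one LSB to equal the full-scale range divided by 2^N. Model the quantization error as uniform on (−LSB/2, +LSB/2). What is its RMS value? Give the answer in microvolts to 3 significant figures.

167 µV

Span = 19 V.
One LSB is 19 V / 32768 = 0.57983 mV.
RMS of a uniform error over width LSB is LSB/√12 = 167 µV.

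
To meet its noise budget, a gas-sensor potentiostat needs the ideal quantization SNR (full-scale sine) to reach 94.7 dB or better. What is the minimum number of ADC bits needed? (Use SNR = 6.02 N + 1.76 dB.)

16 bits

Solving 6.02 N ≥ 94.7 − 1.76: N ≥ 15.439. Round up → N = 16.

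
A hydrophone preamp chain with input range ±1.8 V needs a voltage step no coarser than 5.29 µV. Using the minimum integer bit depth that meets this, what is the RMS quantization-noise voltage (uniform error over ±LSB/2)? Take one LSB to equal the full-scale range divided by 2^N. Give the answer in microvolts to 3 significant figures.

0.991 µV

Span: 1.8 V − (-1.8 V) = 3.6 V.
Need 2^N ≥ 3.6 V / 5.29 µV = 680500 → N_min = 20.
One LSB is 3.6 V / 1048576 = 3.4332 µV.
σ_q = LSB/√12 = 3.4332 µV/3.4641 = 0.991 µV.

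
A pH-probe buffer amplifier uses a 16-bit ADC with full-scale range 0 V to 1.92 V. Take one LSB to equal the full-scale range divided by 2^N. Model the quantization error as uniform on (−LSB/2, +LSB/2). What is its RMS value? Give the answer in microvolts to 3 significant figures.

Range is 1.92 V.
LSB = 1.92 V ÷ 2^16 = 1.92/65536 V = 29.297 µV.
RMS of a uniform error over width LSB is LSB/√12 = 8.46 µV.

8.46 µV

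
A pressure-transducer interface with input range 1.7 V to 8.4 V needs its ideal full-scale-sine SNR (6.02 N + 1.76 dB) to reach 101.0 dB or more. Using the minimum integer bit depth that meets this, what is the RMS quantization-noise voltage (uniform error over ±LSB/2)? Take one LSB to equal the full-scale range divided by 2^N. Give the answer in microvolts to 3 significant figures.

The full-scale span is 8.4 − (1.7) = 6.7 V.
Solving 6.02 N ≥ 101.0 − 1.76: N ≥ 16.485. Round up → N = 17.
One LSB is 6.7 V / 131072 = 51.117 µV.
RMS noise = LSB/√12 = 14.8 µV.

14.8 µV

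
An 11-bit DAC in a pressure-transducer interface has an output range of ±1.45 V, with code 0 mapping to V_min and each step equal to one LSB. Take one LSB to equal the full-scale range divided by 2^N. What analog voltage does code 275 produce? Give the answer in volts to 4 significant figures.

-1.061 V

Full-scale range = 1.45 V − (-1.45 V) = 2.9 V. LSB = 2.9 V / 2^11.
Output = V_min + (275/2048) × range = -1.45 + 0.134277 × 2.9 V
      = -1.45 V + 0.389404 V = -1.06060 V.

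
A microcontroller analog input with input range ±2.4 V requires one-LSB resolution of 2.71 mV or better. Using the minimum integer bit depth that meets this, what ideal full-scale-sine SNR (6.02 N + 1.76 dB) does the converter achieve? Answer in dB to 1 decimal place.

68.0 dB

The full-scale span is 2.4 − (-2.4) = 4.8 V.
Levels needed ≥ 4.8/2.71 mV = 1771. 2^11 = 2048 suffices, so N_min = 11.
6.02(11) + 1.76 = 67.98 dB.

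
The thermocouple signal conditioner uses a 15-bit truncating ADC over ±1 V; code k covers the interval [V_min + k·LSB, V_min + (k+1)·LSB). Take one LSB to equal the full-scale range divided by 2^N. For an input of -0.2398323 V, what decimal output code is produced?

12454

The full-scale span is 1 − (-1) = 2 V. LSB = 2 V / 2^15 ≈ 61.04 µV.
(V_in − V_min) × 2^15/range = (-0.2398323 − (-1)) × 32768/2 = 12454.588.
Floor → code = 12454.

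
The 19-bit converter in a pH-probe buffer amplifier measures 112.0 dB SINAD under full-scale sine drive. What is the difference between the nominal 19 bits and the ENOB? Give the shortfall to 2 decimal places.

Effective bits = (112.0 − 1.76)/6.02 = 18.3123.
Lost resolution: 19 − 18.3123 = 0.6877 bits.

0.69 bits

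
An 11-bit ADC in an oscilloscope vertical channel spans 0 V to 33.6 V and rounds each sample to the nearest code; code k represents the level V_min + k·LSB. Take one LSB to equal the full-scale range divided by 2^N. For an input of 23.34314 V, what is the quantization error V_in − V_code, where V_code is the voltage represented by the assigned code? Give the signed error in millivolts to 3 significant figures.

−2.95 mV

Span = 33.6 V. LSB = 33.6 V / 2^11 ≈ 16.41 mV.
(V_in − V_min)/LSB = (23.34314 − (0)) × 2048/33.6 = 1422.8200 → nearest code k = 1423.
V_code = V_min + k × range/2^11 = 0 + 1423 × 33.6/2048 = 23.34609375 V.
V_in − V_code = 23.34314 − (23.34609375) = −2.95 mV.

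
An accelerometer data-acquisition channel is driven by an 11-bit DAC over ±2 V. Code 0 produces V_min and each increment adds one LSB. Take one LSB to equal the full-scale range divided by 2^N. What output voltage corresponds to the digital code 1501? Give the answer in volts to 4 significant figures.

0.9316 V

The full-scale span is 2 − (-2) = 4 V. LSB = 4 V / 2^11.
Output = V_min + (1501/2048) × range = -2 + 0.732910 × 4 V
      = -2 + 2.93164 = 0.931641 V.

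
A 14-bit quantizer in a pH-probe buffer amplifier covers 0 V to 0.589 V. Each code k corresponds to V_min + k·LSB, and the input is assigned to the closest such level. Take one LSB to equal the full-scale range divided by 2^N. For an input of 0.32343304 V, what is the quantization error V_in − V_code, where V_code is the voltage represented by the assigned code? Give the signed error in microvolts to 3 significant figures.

Range is 0.589 V. LSB = 0.589 V / 2^14 ≈ 35.95 µV.
(V_in − V_min)/LSB = (0.32343304 − (0)) × 16384/0.589 = 8996.8199 → nearest code k = 8997.
V_code = V_min + k × range/2^14 = 0 + 8997 × 0.589/16384 = 0.32343951416 V.
Error = V_in − V_code = 0.32343304 − (0.32343951416) = −6.47 µV.

−6.47 µV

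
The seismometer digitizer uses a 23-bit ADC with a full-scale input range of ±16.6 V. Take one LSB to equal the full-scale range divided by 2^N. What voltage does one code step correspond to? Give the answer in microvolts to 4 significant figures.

3.958 µV

Range = 16.6 − (-16.6) = 33.2 V.
2^23 = 8388608 levels.
LSB = 33.2 V ÷ 2^23 = 33.2/8388608 V = 3.958 µV.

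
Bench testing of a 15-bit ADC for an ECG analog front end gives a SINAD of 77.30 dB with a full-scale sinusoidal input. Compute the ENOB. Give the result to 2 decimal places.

12.55 bits

ENOB = (77.30 − 1.76)/6.02 = 12.5482 bits.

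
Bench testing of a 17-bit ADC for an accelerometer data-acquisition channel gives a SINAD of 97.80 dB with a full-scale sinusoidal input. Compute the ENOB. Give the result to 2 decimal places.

Inverting SNR = 6.02 N + 1.76: N_eff = (97.80 − 1.76)/6.02 = 15.9535.

15.95 bits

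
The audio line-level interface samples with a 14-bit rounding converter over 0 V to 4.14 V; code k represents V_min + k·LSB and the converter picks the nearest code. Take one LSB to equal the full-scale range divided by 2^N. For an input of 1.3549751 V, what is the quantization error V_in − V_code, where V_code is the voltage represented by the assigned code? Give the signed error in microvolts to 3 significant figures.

Span = 4.14 V. LSB = 4.14 V / 2^14 ≈ 252.7 µV.
(1.3549751 − (0)) / LSB = 1.3549751 × 16384/4.14 = 5362.2976. Nearest integer: k = 5362.
V_code = 0 + (5362/16384) × 4.14 = 1.3548999023 V.
e = 1.3549751 − (1.3548999023) = +75.2 µV.

+75.2 µV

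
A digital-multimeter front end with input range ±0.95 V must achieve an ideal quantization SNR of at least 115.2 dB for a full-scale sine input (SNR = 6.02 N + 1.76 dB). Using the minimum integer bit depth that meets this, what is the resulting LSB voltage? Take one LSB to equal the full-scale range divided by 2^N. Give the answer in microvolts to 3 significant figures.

3.62 µV

Full-scale range = 0.95 V − (-0.95 V) = 1.9 V.
Solving 6.02 N ≥ 115.2 − 1.76: N ≥ 18.844. Round up → N = 19.
LSB = 1.9 V / 2^19 = 3.62 µV.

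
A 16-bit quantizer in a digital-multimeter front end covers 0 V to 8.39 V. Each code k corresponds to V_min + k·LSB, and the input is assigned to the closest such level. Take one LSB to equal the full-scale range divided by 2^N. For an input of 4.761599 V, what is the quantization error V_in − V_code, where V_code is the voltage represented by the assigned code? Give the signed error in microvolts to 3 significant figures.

−23.0 µV

Range is 8.39 V. LSB = 8.39 V / 2^16 ≈ 128.0 µV.
(V_in − V_min)/LSB = (4.761599 − (0)) × 65536/8.39 = 37193.8203 → nearest code k = 37194.
V_code = 0 + (37194/65536) × 8.39 = 4.7616220093 V.
V_in − V_code = 4.761599 − (4.7616220093) = −23.0 µV.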